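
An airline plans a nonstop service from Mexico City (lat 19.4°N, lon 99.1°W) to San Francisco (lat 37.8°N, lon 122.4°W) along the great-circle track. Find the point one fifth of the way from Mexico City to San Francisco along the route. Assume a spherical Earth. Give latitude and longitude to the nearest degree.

Convert each endpoint to a unit vector on the sphere (x = cos φ cos λ, y = cos φ sin λ, z = sin φ).
The central angle between the endpoints is δ = arccos(p₁·p₂) ≈ 0.478 rad (27.4°).
Interpolate at f = 1/5 with slerp weights a = sin((1−f)δ)/sin δ ≈ 0.811, b = sin(fδ)/sin δ ≈ 0.207.
p = a·p₁ + b·p₂ ≈ (-0.209, -0.894, 0.397); φ = arcsin(p_z) ≈ 23.37°, λ = atan2(p_y, p_x) ≈ -103.15°.

≈ lat 23°N, lon 103°W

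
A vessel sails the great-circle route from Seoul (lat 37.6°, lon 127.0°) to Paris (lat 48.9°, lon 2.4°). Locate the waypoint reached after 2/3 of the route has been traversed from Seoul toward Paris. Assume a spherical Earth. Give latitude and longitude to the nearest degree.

≈ lat 64°, lon 44°

Write both endpoints as unit vectors p₁, p₂ with components (cos φ cos λ, cos φ sin λ, sin φ).
The central angle between the endpoints is δ = arccos(p₁·p₂) ≈ 1.406 rad (80.6°).
Interpolate at f = 2/3 with slerp weights a = sin((1−f)δ)/sin δ ≈ 0.458, b = sin(fδ)/sin δ ≈ 0.817.
p = a·p₁ + b·p₂ ≈ (0.318, 0.312, 0.895); φ = arcsin(p_z) ≈ 63.52°, λ = atan2(p_y, p_x) ≈ 44.45°.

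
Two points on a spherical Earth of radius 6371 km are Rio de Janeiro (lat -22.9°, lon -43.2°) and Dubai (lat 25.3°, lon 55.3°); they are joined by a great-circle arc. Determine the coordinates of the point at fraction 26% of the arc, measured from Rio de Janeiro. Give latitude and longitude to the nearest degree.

≈ lat -11°, lon -17°

The haversine formula gives a central angle δ ≈ 1.864 rad (106.8°) between the endpoints.
Interpolate at f = 0.26 with slerp weights a = sin((1−f)δ)/sin δ ≈ 1.026, b = sin(fδ)/sin δ ≈ 0.487.
p = a·p₁ + b·p₂ ≈ (0.939, -0.285, -0.191); φ = arcsin(p_z) ≈ -11.02°, λ = atan2(p_y, p_x) ≈ -16.88°.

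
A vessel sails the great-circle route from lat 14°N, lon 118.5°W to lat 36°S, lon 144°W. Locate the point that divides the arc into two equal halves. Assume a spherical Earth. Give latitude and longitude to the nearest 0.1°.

Convert each endpoint to a unit vector on the sphere (x = cos φ cos λ, y = cos φ sin λ, z = sin φ).
The central angle between the endpoints is δ = arccos(p₁·p₂) ≈ 0.969 rad (55.5°).
Interpolate at f = 1/2 with slerp weights a = sin((1−f)δ)/sin δ ≈ 0.565, b = sin(fδ)/sin δ ≈ 0.565.
p = a·p₁ + b·p₂ ≈ (-0.631, -0.750, -0.195); φ = arcsin(p_z) ≈ -11.27°, λ = atan2(p_y, p_x) ≈ -130.08°.

≈ lat 11.3°S, lon 130.1°W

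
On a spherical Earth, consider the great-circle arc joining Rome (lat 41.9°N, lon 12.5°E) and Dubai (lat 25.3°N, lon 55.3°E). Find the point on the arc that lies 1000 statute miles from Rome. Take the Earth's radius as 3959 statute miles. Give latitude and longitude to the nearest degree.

Write both endpoints as unit vectors p₁, p₂ with components (cos φ cos λ, cos φ sin λ, sin φ).
The central angle between the endpoints is δ = arccos(p₁·p₂) ≈ 0.677 rad (38.8°). The total great-circle distance is δ·R ≈ 0.677 × 3959 ≈ 2682 mi, so the target fraction is f = 1000/2682 ≈ 0.373.
Interpolate at f ≈ 0.373 with slerp weights a = sin((1−f)δ)/sin δ ≈ 0.658, b = sin(fδ)/sin δ ≈ 0.399.
p = a·p₁ + b·p₂ ≈ (0.683, 0.402, 0.610); φ = arcsin(p_z) ≈ 37.56°, λ = atan2(p_y, p_x) ≈ 30.49°.

≈ lat 38°N, lon 30°E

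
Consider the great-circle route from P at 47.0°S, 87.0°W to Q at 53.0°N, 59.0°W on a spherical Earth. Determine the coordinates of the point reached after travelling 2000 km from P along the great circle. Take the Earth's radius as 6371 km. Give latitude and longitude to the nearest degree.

≈ 30°S, 81°W

Write both endpoints as unit vectors p₁, p₂ with components (cos φ cos λ, cos φ sin λ, sin φ).
The central angle between the endpoints is δ = arccos(p₁·p₂) ≈ 1.794 rad (102.8°). The total great-circle distance is δ·R ≈ 1.794 × 6371 ≈ 11432 km, so the target fraction is f = 2000/11432 ≈ 0.175.
Interpolate at f ≈ 0.175 with slerp weights a = sin((1−f)δ)/sin δ ≈ 1.021, b = sin(fδ)/sin δ ≈ 0.317.
p = a·p₁ + b·p₂ ≈ (0.135, -0.859, -0.494); φ = arcsin(p_z) ≈ -29.61°, λ = atan2(p_y, p_x) ≈ -81.09°.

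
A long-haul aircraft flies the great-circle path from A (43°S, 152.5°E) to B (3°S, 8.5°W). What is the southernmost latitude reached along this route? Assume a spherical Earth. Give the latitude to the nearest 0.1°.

≈ 71.7°S

The great circle lies in the plane with unit normal n̂ = (p₁ × p₂)/|p₁ × p₂|.
Here n̂_z ≈ -0.315; the vertex latitude is φ_max = arccos|n̂_z| ≈ 71.7°.
Check via Clairaut: cos φ_max = |cos φ₁| · sin C = cos(43.0°)·sin(154.5°) ≈ 0.315, again giving ≈ 71.7°.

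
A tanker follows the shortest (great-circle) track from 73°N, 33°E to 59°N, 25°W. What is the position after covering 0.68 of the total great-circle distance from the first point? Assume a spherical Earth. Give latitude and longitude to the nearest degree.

≈ 65°N, 14°W

Write both endpoints as unit vectors p₁, p₂ with components (cos φ cos λ, cos φ sin λ, sin φ).
The central angle between the endpoints is δ = arccos(p₁·p₂) ≈ 0.452 rad (25.9°).
Interpolate at f = 0.68 with slerp weights a = sin((1−f)δ)/sin δ ≈ 0.330, b = sin(fδ)/sin δ ≈ 0.693.
p = a·p₁ + b·p₂ ≈ (0.404, -0.098, 0.909); φ = arcsin(p_z) ≈ 65.42°, λ = atan2(p_y, p_x) ≈ -13.66°.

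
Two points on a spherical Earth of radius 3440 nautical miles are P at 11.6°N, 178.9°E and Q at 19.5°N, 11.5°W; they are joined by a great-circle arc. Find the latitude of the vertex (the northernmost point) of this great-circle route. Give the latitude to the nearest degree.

The great circle lies in the plane with unit normal n̂ = (p₁ × p₂)/|p₁ × p₂|.
Here n̂_z ≈ +0.308; the vertex latitude is φ_max = arccos|n̂_z| ≈ 72.1°.

≈ 72°N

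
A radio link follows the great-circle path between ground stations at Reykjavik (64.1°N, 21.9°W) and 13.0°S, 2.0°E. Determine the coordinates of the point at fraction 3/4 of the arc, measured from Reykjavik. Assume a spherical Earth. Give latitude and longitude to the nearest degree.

≈ 6°N, 2°W

Convert each endpoint to a unit vector on the sphere (x = cos φ cos λ, y = cos φ sin λ, z = sin φ).
The central angle between the endpoints is δ = arccos(p₁·p₂) ≈ 1.383 rad (79.2°).
Interpolate at f = 3/4 with slerp weights a = sin((1−f)δ)/sin δ ≈ 0.345, b = sin(fδ)/sin δ ≈ 0.876.
p = a·p₁ + b·p₂ ≈ (0.993, -0.026, 0.113); φ = arcsin(p_z) ≈ 6.50°, λ = atan2(p_y, p_x) ≈ -1.52°.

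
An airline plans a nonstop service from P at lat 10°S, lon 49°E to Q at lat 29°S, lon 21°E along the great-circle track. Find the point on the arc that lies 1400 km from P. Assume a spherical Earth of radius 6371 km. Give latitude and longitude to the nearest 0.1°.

Convert each endpoint to a unit vector on the sphere (x = cos φ cos λ, y = cos φ sin λ, z = sin φ).
The central angle between the endpoints is δ = arccos(p₁·p₂) ≈ 0.565 rad (32.4°). The total great-circle distance is δ·R ≈ 0.565 × 6371 ≈ 3598 km, so the target fraction is f = 1400/3598 ≈ 0.389.
Interpolate at f ≈ 0.389 with slerp weights a = sin((1−f)δ)/sin δ ≈ 0.632, b = sin(fδ)/sin δ ≈ 0.407.
p = a·p₁ + b·p₂ ≈ (0.741, 0.597, -0.307); φ = arcsin(p_z) ≈ -17.89°, λ = atan2(p_y, p_x) ≈ 38.88°.

≈ lat 17.9°S, lon 38.9°E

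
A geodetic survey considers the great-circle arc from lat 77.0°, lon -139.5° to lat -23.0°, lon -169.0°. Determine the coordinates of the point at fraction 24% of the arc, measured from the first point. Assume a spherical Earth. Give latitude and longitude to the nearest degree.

≈ lat 54°, lon -158°

Write both endpoints as unit vectors p₁, p₂ with components (cos φ cos λ, cos φ sin λ, sin φ).
The central angle between the endpoints is δ = arccos(p₁·p₂) ≈ 1.773 rad (101.6°).
Interpolate at f = 0.24 with slerp weights a = sin((1−f)δ)/sin δ ≈ 0.995, b = sin(fδ)/sin δ ≈ 0.421.
p = a·p₁ + b·p₂ ≈ (-0.551, -0.219, 0.805); φ = arcsin(p_z) ≈ 53.63°, λ = atan2(p_y, p_x) ≈ -158.28°.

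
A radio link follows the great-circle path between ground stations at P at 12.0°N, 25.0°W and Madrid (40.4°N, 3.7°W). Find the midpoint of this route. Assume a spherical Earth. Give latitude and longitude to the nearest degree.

≈ 27°N, 16°W

Write both endpoints as unit vectors p₁, p₂ with components (cos φ cos λ, cos φ sin λ, sin φ).
The central angle between the endpoints is δ = arccos(p₁·p₂) ≈ 0.594 rad (34.0°).
Interpolate at f = 1/2 with slerp weights a = sin((1−f)δ)/sin δ ≈ 0.523, b = sin(fδ)/sin δ ≈ 0.523.
p = a·p₁ + b·p₂ ≈ (0.861, -0.242, 0.448); φ = arcsin(p_z) ≈ 26.59°, λ = atan2(p_y, p_x) ≈ -15.69°.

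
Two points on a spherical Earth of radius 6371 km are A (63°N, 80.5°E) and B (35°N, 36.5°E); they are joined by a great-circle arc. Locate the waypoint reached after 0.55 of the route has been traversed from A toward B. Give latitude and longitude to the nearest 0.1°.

Convert each endpoint to a unit vector on the sphere (x = cos φ cos λ, y = cos φ sin λ, z = sin φ).
The central angle between the endpoints is δ = arccos(p₁·p₂) ≈ 0.678 rad (38.9°).
Interpolate at f = 0.55 with slerp weights a = sin((1−f)δ)/sin δ ≈ 0.479, b = sin(fδ)/sin δ ≈ 0.581.
p = a·p₁ + b·p₂ ≈ (0.418, 0.497, 0.760); φ = arcsin(p_z) ≈ 49.46°, λ = atan2(p_y, p_x) ≈ 49.94°.

≈ (49.5°N, 49.9°E)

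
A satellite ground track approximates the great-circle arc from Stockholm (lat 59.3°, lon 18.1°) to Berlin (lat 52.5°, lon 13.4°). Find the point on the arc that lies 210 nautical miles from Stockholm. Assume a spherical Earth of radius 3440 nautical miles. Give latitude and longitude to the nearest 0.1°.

≈ lat 56.1°, lon 15.6°

Write both endpoints as unit vectors p₁, p₂ with components (cos φ cos λ, cos φ sin λ, sin φ).
The central angle between the endpoints is δ = arccos(p₁·p₂) ≈ 0.127 rad (7.3°). The total great-circle distance is δ·R ≈ 0.127 × 3440 ≈ 438 nmi, so the target fraction is f = 210/438 ≈ 0.480.
Interpolate at f ≈ 0.480 with slerp weights a = sin((1−f)δ)/sin δ ≈ 0.521, b = sin(fδ)/sin δ ≈ 0.481.
p = a·p₁ + b·p₂ ≈ (0.538, 0.151, 0.830); φ = arcsin(p_z) ≈ 56.06°, λ = atan2(p_y, p_x) ≈ 15.64°.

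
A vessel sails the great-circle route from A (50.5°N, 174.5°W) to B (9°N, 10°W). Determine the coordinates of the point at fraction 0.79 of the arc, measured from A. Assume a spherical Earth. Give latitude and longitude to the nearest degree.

Write both endpoints as unit vectors p₁, p₂ with components (cos φ cos λ, cos φ sin λ, sin φ).
The central angle between the endpoints is δ = arccos(p₁·p₂) ≈ 2.077 rad (119.0°).
Interpolate at f = 0.79 with slerp weights a = sin((1−f)δ)/sin δ ≈ 0.483, b = sin(fδ)/sin δ ≈ 1.140.
p = a·p₁ + b·p₂ ≈ (0.804, -0.225, 0.551); φ = arcsin(p_z) ≈ 33.44°, λ = atan2(p_y, p_x) ≈ -15.65°.

≈ (33°N, 16°W)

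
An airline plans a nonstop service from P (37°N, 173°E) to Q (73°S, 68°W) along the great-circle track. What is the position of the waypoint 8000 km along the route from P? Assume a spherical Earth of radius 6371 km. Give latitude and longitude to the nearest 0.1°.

≈ (31.6°S, 163.8°W)

Write both endpoints as unit vectors p₁, p₂ with components (cos φ cos λ, cos φ sin λ, sin φ).
The central angle between the endpoints is δ = arccos(p₁·p₂) ≈ 2.331 rad (133.5°). The total great-circle distance is δ·R ≈ 2.331 × 6371 ≈ 14848 km, so the target fraction is f = 8000/14848 ≈ 0.539.
Interpolate at f ≈ 0.539 with slerp weights a = sin((1−f)δ)/sin δ ≈ 1.213, b = sin(fδ)/sin δ ≈ 1.311.
p = a·p₁ + b·p₂ ≈ (-0.818, -0.237, -0.524); φ = arcsin(p_z) ≈ -31.60°, λ = atan2(p_y, p_x) ≈ -163.81°.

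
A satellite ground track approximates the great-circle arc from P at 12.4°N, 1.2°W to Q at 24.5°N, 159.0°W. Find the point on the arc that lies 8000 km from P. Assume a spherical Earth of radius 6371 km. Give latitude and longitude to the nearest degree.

≈ 60°N, 76°W

Convert each endpoint to a unit vector on the sphere (x = cos φ cos λ, y = cos φ sin λ, z = sin φ).
The central angle between the endpoints is δ = arccos(p₁·p₂) ≈ 2.395 rad (137.2°). The total great-circle distance is δ·R ≈ 2.395 × 6371 ≈ 15257 km, so the target fraction is f = 8000/15257 ≈ 0.524.
Interpolate at f ≈ 0.524 with slerp weights a = sin((1−f)δ)/sin δ ≈ 1.337, b = sin(fδ)/sin δ ≈ 1.399.
p = a·p₁ + b·p₂ ≈ (0.116, -0.484, 0.867); φ = arcsin(p_z) ≈ 60.16°, λ = atan2(p_y, p_x) ≈ -76.46°.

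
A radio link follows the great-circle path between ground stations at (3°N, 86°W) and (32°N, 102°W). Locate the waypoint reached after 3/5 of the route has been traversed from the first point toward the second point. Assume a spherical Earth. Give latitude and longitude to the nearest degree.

≈ (21°N, 95°W)

Write both endpoints as unit vectors p₁, p₂ with components (cos φ cos λ, cos φ sin λ, sin φ).
The central angle between the endpoints is δ = arccos(p₁·p₂) ≈ 0.570 rad (32.7°).
Interpolate at f = 3/5 with slerp weights a = sin((1−f)δ)/sin δ ≈ 0.419, b = sin(fδ)/sin δ ≈ 0.621.
p = a·p₁ + b·p₂ ≈ (-0.080, -0.933, 0.351); φ = arcsin(p_z) ≈ 20.56°, λ = atan2(p_y, p_x) ≈ -94.93°.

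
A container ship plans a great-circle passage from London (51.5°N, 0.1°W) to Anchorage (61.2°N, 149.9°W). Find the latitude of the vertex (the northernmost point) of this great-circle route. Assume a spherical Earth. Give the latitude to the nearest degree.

≈ 80°N

The great circle lies in the plane with unit normal n̂ = (p₁ × p₂)/|p₁ × p₂|.
Here n̂_z ≈ -0.167; the vertex latitude is φ_max = arccos|n̂_z| ≈ 80.4°.
Check via Clairaut: cos φ_max = |cos φ₁| · sin C = cos(51.5°)·sin(15.5°) ≈ 0.167, again giving ≈ 80.4°.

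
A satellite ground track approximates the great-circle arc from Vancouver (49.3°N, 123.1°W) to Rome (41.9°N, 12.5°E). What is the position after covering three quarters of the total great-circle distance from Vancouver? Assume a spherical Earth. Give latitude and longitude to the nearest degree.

≈ 59°N, 5°W

Convert each endpoint to a unit vector on the sphere (x = cos φ cos λ, y = cos φ sin λ, z = sin φ).
The central angle between the endpoints is δ = arccos(p₁·p₂) ≈ 1.411 rad (80.8°).
Interpolate at f = 3/4 with slerp weights a = sin((1−f)δ)/sin δ ≈ 0.350, b = sin(fδ)/sin δ ≈ 0.883.
p = a·p₁ + b·p₂ ≈ (0.517, -0.049, 0.855); φ = arcsin(p_z) ≈ 58.73°, λ = atan2(p_y, p_x) ≈ -5.41°.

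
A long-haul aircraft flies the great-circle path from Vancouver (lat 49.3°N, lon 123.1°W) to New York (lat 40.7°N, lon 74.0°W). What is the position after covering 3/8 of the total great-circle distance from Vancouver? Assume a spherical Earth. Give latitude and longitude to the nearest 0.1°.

≈ lat 48.7°N, lon 103.0°W

From cos δ = sin φ₁ sin φ₂ + cos φ₁ cos φ₂ cos Δλ, the central angle is δ ≈ 0.613 rad (35.1°).
Interpolate at f = 3/8 with slerp weights a = sin((1−f)δ)/sin δ ≈ 0.650, b = sin(fδ)/sin δ ≈ 0.396.
p = a·p₁ + b·p₂ ≈ (-0.149, -0.644, 0.751); φ = arcsin(p_z) ≈ 48.66°, λ = atan2(p_y, p_x) ≈ -103.00°.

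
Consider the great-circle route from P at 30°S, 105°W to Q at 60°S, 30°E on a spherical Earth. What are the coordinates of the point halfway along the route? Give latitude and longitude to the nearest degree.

Write both endpoints as unit vectors p₁, p₂ with components (cos φ cos λ, cos φ sin λ, sin φ).
The central angle between the endpoints is δ = arccos(p₁·p₂) ≈ 1.444 rad (82.7°).
Interpolate at f = 1/2 with slerp weights a = sin((1−f)δ)/sin δ ≈ 0.666, b = sin(fδ)/sin δ ≈ 0.666.
p = a·p₁ + b·p₂ ≈ (0.139, -0.391, -0.910); φ = arcsin(p_z) ≈ -65.50°, λ = atan2(p_y, p_x) ≈ -70.40°.

≈ 65°S, 70°W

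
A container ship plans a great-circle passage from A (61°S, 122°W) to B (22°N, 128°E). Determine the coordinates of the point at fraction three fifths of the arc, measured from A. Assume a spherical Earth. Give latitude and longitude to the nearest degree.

Write both endpoints as unit vectors p₁, p₂ with components (cos φ cos λ, cos φ sin λ, sin φ).
The central angle between the endpoints is δ = arccos(p₁·p₂) ≈ 2.073 rad (118.8°).
Interpolate at f = 3/5 with slerp weights a = sin((1−f)δ)/sin δ ≈ 0.841, b = sin(fδ)/sin δ ≈ 1.080.
p = a·p₁ + b·p₂ ≈ (-0.833, 0.444, -0.331); φ = arcsin(p_z) ≈ -19.33°, λ = atan2(p_y, p_x) ≈ 151.96°.

≈ (19°S, 152°E)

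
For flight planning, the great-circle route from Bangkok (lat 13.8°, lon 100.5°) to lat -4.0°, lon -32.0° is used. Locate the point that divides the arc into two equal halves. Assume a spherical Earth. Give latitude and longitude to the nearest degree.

≈ lat 12°, lon 33°

Write both endpoints as unit vectors p₁, p₂ with components (cos φ cos λ, cos φ sin λ, sin φ).
The central angle between the endpoints is δ = arccos(p₁·p₂) ≈ 2.307 rad (132.2°).
Interpolate at f = 1/2 with slerp weights a = sin((1−f)δ)/sin δ ≈ 1.233, b = sin(fδ)/sin δ ≈ 1.233.
p = a·p₁ + b·p₂ ≈ (0.825, 0.526, 0.208); φ = arcsin(p_z) ≈ 12.01°, λ = atan2(p_y, p_x) ≈ 32.50°.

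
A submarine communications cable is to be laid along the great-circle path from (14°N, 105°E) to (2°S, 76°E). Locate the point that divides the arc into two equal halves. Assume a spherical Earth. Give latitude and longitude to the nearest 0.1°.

From cos δ = sin φ₁ sin φ₂ + cos φ₁ cos φ₂ cos Δλ, the central angle is δ ≈ 0.574 rad (32.9°).
Interpolate at f = 1/2 with slerp weights a = sin((1−f)δ)/sin δ ≈ 0.521, b = sin(fδ)/sin δ ≈ 0.521.
p = a·p₁ + b·p₂ ≈ (-0.005, 0.994, 0.108); φ = arcsin(p_z) ≈ 6.20°, λ = atan2(p_y, p_x) ≈ 90.28°.

≈ (6.2°N, 90.3°E)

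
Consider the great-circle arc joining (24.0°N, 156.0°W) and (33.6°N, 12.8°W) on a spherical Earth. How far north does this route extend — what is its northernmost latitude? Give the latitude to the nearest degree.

≈ 60°N

The great circle lies in the plane with unit normal n̂ = (p₁ × p₂)/|p₁ × p₂|.
Here n̂_z ≈ +0.494; the vertex latitude is φ_max = arccos|n̂_z| ≈ 60.4°.
Check via Clairaut: cos φ_max = |cos φ₁| · sin C = cos(24.0°)·sin(32.7°) ≈ 0.494, again giving ≈ 60.4°.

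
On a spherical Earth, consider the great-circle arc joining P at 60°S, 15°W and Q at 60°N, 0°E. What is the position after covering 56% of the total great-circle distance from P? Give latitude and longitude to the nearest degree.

The haversine formula gives a central angle δ ≈ 2.104 rad (120.6°) between the endpoints.
Interpolate at f = 0.56 with slerp weights a = sin((1−f)δ)/sin δ ≈ 0.928, b = sin(fδ)/sin δ ≈ 1.073.
p = a·p₁ + b·p₂ ≈ (0.985, -0.120, 0.126); φ = arcsin(p_z) ≈ 7.21°, λ = atan2(p_y, p_x) ≈ -6.95°.

≈ 7°N, 7°W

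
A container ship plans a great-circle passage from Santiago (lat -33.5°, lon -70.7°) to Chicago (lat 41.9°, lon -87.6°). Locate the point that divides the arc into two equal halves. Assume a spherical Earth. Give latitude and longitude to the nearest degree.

≈ lat 4°, lon -79°

The haversine formula gives a central angle δ ≈ 1.344 rad (77.0°) between the endpoints.
Interpolate at f = 1/2 with slerp weights a = sin((1−f)δ)/sin δ ≈ 0.639, b = sin(fδ)/sin δ ≈ 0.639.
p = a·p₁ + b·p₂ ≈ (0.196, -0.978, 0.074); φ = arcsin(p_z) ≈ 4.25°, λ = atan2(p_y, p_x) ≈ -78.67°.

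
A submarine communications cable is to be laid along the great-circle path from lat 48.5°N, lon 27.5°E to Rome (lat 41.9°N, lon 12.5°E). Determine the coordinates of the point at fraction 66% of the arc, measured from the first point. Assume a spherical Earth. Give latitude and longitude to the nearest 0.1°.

≈ lat 44.4°N, lon 17.2°E

Convert each endpoint to a unit vector on the sphere (x = cos φ cos λ, y = cos φ sin λ, z = sin φ).
The central angle between the endpoints is δ = arccos(p₁·p₂) ≈ 0.217 rad (12.4°).
Interpolate at f = 0.66 with slerp weights a = sin((1−f)δ)/sin δ ≈ 0.342, b = sin(fδ)/sin δ ≈ 0.663.
p = a·p₁ + b·p₂ ≈ (0.683, 0.212, 0.699); φ = arcsin(p_z) ≈ 44.36°, λ = atan2(p_y, p_x) ≈ 17.21°.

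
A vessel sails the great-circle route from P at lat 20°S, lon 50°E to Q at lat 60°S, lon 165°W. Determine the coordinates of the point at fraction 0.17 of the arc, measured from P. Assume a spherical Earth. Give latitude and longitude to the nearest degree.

≈ lat 35°S, lon 56°E

Write both endpoints as unit vectors p₁, p₂ with components (cos φ cos λ, cos φ sin λ, sin φ).
The central angle between the endpoints is δ = arccos(p₁·p₂) ≈ 1.660 rad (95.1°).
Interpolate at f = 0.17 with slerp weights a = sin((1−f)δ)/sin δ ≈ 0.985, b = sin(fδ)/sin δ ≈ 0.280.
p = a·p₁ + b·p₂ ≈ (0.460, 0.673, -0.579); φ = arcsin(p_z) ≈ -35.38°, λ = atan2(p_y, p_x) ≈ 55.64°.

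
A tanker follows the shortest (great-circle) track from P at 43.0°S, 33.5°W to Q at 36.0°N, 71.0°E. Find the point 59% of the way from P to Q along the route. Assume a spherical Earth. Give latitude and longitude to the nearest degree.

Convert each endpoint to a unit vector on the sphere (x = cos φ cos λ, y = cos φ sin λ, z = sin φ).
The central angle between the endpoints is δ = arccos(p₁·p₂) ≈ 2.152 rad (123.3°).
Interpolate at f = 0.59 with slerp weights a = sin((1−f)δ)/sin δ ≈ 0.924, b = sin(fδ)/sin δ ≈ 1.143.
p = a·p₁ + b·p₂ ≈ (0.864, 0.501, 0.042); φ = arcsin(p_z) ≈ 2.38°, λ = atan2(p_y, p_x) ≈ 30.10°.

≈ 2°N, 30°E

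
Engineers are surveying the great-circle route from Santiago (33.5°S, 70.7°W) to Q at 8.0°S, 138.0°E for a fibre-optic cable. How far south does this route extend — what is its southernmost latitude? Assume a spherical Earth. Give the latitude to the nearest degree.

≈ 59°S

The great circle lies in the plane with unit normal n̂ = (p₁ × p₂)/|p₁ × p₂|.
Here n̂_z ≈ -0.520; the vertex latitude is φ_max = arccos|n̂_z| ≈ 58.6°.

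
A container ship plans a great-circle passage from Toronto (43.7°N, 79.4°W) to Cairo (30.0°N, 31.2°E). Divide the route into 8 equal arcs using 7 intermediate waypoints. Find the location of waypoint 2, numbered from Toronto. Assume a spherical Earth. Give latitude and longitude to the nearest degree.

≈ 53°N, 51°W

Convert each endpoint to a unit vector on the sphere (x = cos φ cos λ, y = cos φ sin λ, z = sin φ).
The central angle between the endpoints is δ = arccos(p₁·p₂) ≈ 1.445 rad (82.8°).
Interpolate at f = 2/8 with slerp weights a = sin((1−f)δ)/sin δ ≈ 0.891, b = sin(fδ)/sin δ ≈ 0.356.
p = a·p₁ + b·p₂ ≈ (0.382, -0.473, 0.794); φ = arcsin(p_z) ≈ 52.53°, λ = atan2(p_y, p_x) ≈ -51.06°.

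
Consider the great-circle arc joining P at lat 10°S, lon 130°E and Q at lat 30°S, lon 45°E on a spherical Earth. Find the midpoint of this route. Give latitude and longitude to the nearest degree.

Write both endpoints as unit vectors p₁, p₂ with components (cos φ cos λ, cos φ sin λ, sin φ).
The central angle between the endpoints is δ = arccos(p₁·p₂) ≈ 1.409 rad (80.7°).
Interpolate at f = 1/2 with slerp weights a = sin((1−f)δ)/sin δ ≈ 0.656, b = sin(fδ)/sin δ ≈ 0.656.
p = a·p₁ + b·p₂ ≈ (-0.014, 0.897, -0.442); φ = arcsin(p_z) ≈ -26.23°, λ = atan2(p_y, p_x) ≈ 90.87°.

≈ lat 26°S, lon 91°E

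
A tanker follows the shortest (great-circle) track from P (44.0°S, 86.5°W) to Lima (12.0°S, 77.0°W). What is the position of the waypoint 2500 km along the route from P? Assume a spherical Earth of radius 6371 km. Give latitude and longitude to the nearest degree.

Convert each endpoint to a unit vector on the sphere (x = cos φ cos λ, y = cos φ sin λ, z = sin φ).
The central angle between the endpoints is δ = arccos(p₁·p₂) ≈ 0.576 rad (33.0°). The total great-circle distance is δ·R ≈ 0.576 × 6371 ≈ 3673 km, so the target fraction is f = 2500/3673 ≈ 0.681.
Interpolate at f ≈ 0.681 with slerp weights a = sin((1−f)δ)/sin δ ≈ 0.336, b = sin(fδ)/sin δ ≈ 0.702.
p = a·p₁ + b·p₂ ≈ (0.169, -0.910, -0.379); φ = arcsin(p_z) ≈ -22.28°, λ = atan2(p_y, p_x) ≈ -79.47°.

≈ (22°S, 79°W)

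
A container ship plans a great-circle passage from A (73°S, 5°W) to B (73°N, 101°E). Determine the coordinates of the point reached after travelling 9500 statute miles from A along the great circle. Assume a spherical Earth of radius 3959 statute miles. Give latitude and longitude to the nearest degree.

Write both endpoints as unit vectors p₁, p₂ with components (cos φ cos λ, cos φ sin λ, sin φ).
The central angle between the endpoints is δ = arccos(p₁·p₂) ≈ 2.788 rad (159.7°). The total great-circle distance is δ·R ≈ 2.788 × 3959 ≈ 11037 mi, so the target fraction is f = 9500/11037 ≈ 0.861.
Interpolate at f ≈ 0.861 with slerp weights a = sin((1−f)δ)/sin δ ≈ 1.093, b = sin(fδ)/sin δ ≈ 1.951.
p = a·p₁ + b·p₂ ≈ (0.209, 0.532, 0.820); φ = arcsin(p_z) ≈ 55.13°, λ = atan2(p_y, p_x) ≈ 68.51°.

≈ (55°N, 69°E)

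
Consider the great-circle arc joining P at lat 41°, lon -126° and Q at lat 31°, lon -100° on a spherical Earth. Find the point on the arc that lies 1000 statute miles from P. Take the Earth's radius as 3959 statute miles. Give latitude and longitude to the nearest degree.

≈ lat 35°, lon -109°

Convert each endpoint to a unit vector on the sphere (x = cos φ cos λ, y = cos φ sin λ, z = sin φ).
The central angle between the endpoints is δ = arccos(p₁·p₂) ≈ 0.404 rad (23.2°). The total great-circle distance is δ·R ≈ 0.404 × 3959 ≈ 1601 mi, so the target fraction is f = 1000/1601 ≈ 0.625.
Interpolate at f ≈ 0.625 with slerp weights a = sin((1−f)δ)/sin δ ≈ 0.384, b = sin(fδ)/sin δ ≈ 0.635.
p = a·p₁ + b·p₂ ≈ (-0.265, -0.771, 0.579); φ = arcsin(p_z) ≈ 35.40°, λ = atan2(p_y, p_x) ≈ -108.97°.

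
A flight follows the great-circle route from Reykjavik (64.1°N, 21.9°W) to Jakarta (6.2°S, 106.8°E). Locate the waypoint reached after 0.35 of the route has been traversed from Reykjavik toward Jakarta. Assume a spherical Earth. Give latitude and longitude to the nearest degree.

≈ (58°N, 65°E)

The haversine formula gives a central angle δ ≈ 1.948 rad (111.6°) between the endpoints.
Interpolate at f = 0.35 with slerp weights a = sin((1−f)δ)/sin δ ≈ 1.026, b = sin(fδ)/sin δ ≈ 0.678.
p = a·p₁ + b·p₂ ≈ (0.221, 0.478, 0.850); φ = arcsin(p_z) ≈ 58.21°, λ = atan2(p_y, p_x) ≈ 65.18°.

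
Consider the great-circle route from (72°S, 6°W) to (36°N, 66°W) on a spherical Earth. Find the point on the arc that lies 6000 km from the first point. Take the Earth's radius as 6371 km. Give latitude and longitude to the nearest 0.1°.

≈ (23.7°S, 49.4°W)

Convert each endpoint to a unit vector on the sphere (x = cos φ cos λ, y = cos φ sin λ, z = sin φ).
The central angle between the endpoints is δ = arccos(p₁·p₂) ≈ 2.020 rad (115.7°). The total great-circle distance is δ·R ≈ 2.020 × 6371 ≈ 12868 km, so the target fraction is f = 6000/12868 ≈ 0.466.
Interpolate at f ≈ 0.466 with slerp weights a = sin((1−f)δ)/sin δ ≈ 0.978, b = sin(fδ)/sin δ ≈ 0.898.
p = a·p₁ + b·p₂ ≈ (0.596, -0.695, -0.402); φ = arcsin(p_z) ≈ -23.73°, λ = atan2(p_y, p_x) ≈ -49.39°.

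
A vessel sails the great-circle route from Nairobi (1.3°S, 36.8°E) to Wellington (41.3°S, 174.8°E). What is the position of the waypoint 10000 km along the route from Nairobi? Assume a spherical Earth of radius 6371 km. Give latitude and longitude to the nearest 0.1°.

Write both endpoints as unit vectors p₁, p₂ with components (cos φ cos λ, cos φ sin λ, sin φ).
The central angle between the endpoints is δ = arccos(p₁·p₂) ≈ 2.145 rad (122.9°). The total great-circle distance is δ·R ≈ 2.145 × 6371 ≈ 13666 km, so the target fraction is f = 10000/13666 ≈ 0.732.
Interpolate at f ≈ 0.732 with slerp weights a = sin((1−f)δ)/sin δ ≈ 0.648, b = sin(fδ)/sin δ ≈ 1.191.
p = a·p₁ + b·p₂ ≈ (-0.372, 0.469, -0.801); φ = arcsin(p_z) ≈ -53.20°, λ = atan2(p_y, p_x) ≈ 128.43°.

≈ 53.2°S, 128.4°E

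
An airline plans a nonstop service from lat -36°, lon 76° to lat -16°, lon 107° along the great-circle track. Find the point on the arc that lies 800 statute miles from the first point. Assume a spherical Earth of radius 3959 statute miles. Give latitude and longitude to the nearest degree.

≈ lat -30°, lon 88°

Convert each endpoint to a unit vector on the sphere (x = cos φ cos λ, y = cos φ sin λ, z = sin φ).
The central angle between the endpoints is δ = arccos(p₁·p₂) ≈ 0.594 rad (34.0°). The total great-circle distance is δ·R ≈ 0.594 × 3959 ≈ 2352 mi, so the target fraction is f = 800/2352 ≈ 0.340.
Interpolate at f ≈ 0.340 with slerp weights a = sin((1−f)δ)/sin δ ≈ 0.683, b = sin(fδ)/sin δ ≈ 0.359.
p = a·p₁ + b·p₂ ≈ (0.033, 0.865, -0.500); φ = arcsin(p_z) ≈ -30.00°, λ = atan2(p_y, p_x) ≈ 87.83°.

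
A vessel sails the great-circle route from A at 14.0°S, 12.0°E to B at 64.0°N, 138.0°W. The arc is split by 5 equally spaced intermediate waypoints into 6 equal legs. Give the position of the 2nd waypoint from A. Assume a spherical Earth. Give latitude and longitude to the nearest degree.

≈ 26°N, 0°E

Convert each endpoint to a unit vector on the sphere (x = cos φ cos λ, y = cos φ sin λ, z = sin φ).
The central angle between the endpoints is δ = arccos(p₁·p₂) ≈ 2.197 rad (125.9°).
Interpolate at f = 2/6 with slerp weights a = sin((1−f)δ)/sin δ ≈ 1.227, b = sin(fδ)/sin δ ≈ 0.825.
p = a·p₁ + b·p₂ ≈ (0.896, 0.006, 0.445); φ = arcsin(p_z) ≈ 26.40°, λ = atan2(p_y, p_x) ≈ 0.36°.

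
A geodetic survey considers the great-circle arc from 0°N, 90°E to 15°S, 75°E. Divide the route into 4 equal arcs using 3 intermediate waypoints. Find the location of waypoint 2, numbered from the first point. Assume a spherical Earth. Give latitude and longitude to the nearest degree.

Convert each endpoint to a unit vector on the sphere (x = cos φ cos λ, y = cos φ sin λ, z = sin φ).
The central angle between the endpoints is δ = arccos(p₁·p₂) ≈ 0.368 rad (21.1°).
Interpolate at f = 2/4 with slerp weights a = sin((1−f)δ)/sin δ ≈ 0.509, b = sin(fδ)/sin δ ≈ 0.509.
p = a·p₁ + b·p₂ ≈ (0.127, 0.983, -0.132); φ = arcsin(p_z) ≈ -7.56°, λ = atan2(p_y, p_x) ≈ 82.63°.

≈ 8°S, 83°E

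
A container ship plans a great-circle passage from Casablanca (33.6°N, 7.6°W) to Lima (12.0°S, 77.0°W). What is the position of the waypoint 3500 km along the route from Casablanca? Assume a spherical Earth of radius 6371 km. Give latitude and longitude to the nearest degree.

Convert each endpoint to a unit vector on the sphere (x = cos φ cos λ, y = cos φ sin λ, z = sin φ).
The central angle between the endpoints is δ = arccos(p₁·p₂) ≈ 1.398 rad (80.1°). The total great-circle distance is δ·R ≈ 1.398 × 6371 ≈ 8909 km, so the target fraction is f = 3500/8909 ≈ 0.393.
Interpolate at f ≈ 0.393 with slerp weights a = sin((1−f)δ)/sin δ ≈ 0.762, b = sin(fδ)/sin δ ≈ 0.530.
p = a·p₁ + b·p₂ ≈ (0.746, -0.589, 0.311); φ = arcsin(p_z) ≈ 18.15°, λ = atan2(p_y, p_x) ≈ -38.31°.

≈ 18°N, 38°W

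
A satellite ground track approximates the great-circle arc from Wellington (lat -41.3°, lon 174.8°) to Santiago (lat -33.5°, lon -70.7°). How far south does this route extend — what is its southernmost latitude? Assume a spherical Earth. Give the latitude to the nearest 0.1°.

≈ -55.0°

The great circle lies in the plane with unit normal n̂ = (p₁ × p₂)/|p₁ × p₂|.
Here n̂_z ≈ +0.573; the vertex latitude is φ_max = arccos|n̂_z| ≈ 55.0°.
Check via Clairaut: cos φ_max = |cos φ₁| · sin C = cos(41.3°)·sin(130.3°) ≈ 0.573, again giving ≈ 55.0°.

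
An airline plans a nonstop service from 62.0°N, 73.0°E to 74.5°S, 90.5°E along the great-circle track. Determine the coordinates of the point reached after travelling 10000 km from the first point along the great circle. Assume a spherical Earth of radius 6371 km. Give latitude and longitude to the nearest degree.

≈ 28°S, 81°E

Write both endpoints as unit vectors p₁, p₂ with components (cos φ cos λ, cos φ sin λ, sin φ).
The central angle between the endpoints is δ = arccos(p₁·p₂) ≈ 2.391 rad (137.0°). The total great-circle distance is δ·R ≈ 2.391 × 6371 ≈ 15232 km, so the target fraction is f = 10000/15232 ≈ 0.657.
Interpolate at f ≈ 0.657 with slerp weights a = sin((1−f)δ)/sin δ ≈ 1.073, b = sin(fδ)/sin δ ≈ 1.466.
p = a·p₁ + b·p₂ ≈ (0.144, 0.873, -0.465); φ = arcsin(p_z) ≈ -27.72°, λ = atan2(p_y, p_x) ≈ 80.65°.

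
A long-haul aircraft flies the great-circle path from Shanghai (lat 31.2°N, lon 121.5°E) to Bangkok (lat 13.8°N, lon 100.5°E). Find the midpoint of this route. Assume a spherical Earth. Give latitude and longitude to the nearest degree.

Write both endpoints as unit vectors p₁, p₂ with components (cos φ cos λ, cos φ sin λ, sin φ).
The central angle between the endpoints is δ = arccos(p₁·p₂) ≈ 0.453 rad (26.0°).
Interpolate at f = 1/2 with slerp weights a = sin((1−f)δ)/sin δ ≈ 0.513, b = sin(fδ)/sin δ ≈ 0.513.
p = a·p₁ + b·p₂ ≈ (-0.320, 0.864, 0.388); φ = arcsin(p_z) ≈ 22.84°, λ = atan2(p_y, p_x) ≈ 110.33°.

≈ lat 23°N, lon 110°E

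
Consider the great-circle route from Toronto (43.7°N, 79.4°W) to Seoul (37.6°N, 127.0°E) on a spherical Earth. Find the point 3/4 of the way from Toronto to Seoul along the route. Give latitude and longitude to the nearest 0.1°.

The haversine formula gives a central angle δ ≈ 1.662 rad (95.3°) between the endpoints.
Interpolate at f = 3/4 with slerp weights a = sin((1−f)δ)/sin δ ≈ 0.405, b = sin(fδ)/sin δ ≈ 0.952.
p = a·p₁ + b·p₂ ≈ (-0.400, 0.314, 0.861); φ = arcsin(p_z) ≈ 59.43°, λ = atan2(p_y, p_x) ≈ 141.85°.

≈ 59.4°N, 141.8°E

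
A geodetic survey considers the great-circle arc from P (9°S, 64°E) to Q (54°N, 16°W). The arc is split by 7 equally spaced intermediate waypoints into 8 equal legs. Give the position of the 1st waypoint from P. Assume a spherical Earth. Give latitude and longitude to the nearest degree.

≈ (0°N, 57°E)

From cos δ = sin φ₁ sin φ₂ + cos φ₁ cos φ₂ cos Δλ, the central angle is δ ≈ 1.597 rad (91.5°).
Interpolate at f = 1/8 with slerp weights a = sin((1−f)δ)/sin δ ≈ 0.985, b = sin(fδ)/sin δ ≈ 0.198.
p = a·p₁ + b·p₂ ≈ (0.539, 0.843, 0.006); φ = arcsin(p_z) ≈ 0.36°, λ = atan2(p_y, p_x) ≈ 57.41°.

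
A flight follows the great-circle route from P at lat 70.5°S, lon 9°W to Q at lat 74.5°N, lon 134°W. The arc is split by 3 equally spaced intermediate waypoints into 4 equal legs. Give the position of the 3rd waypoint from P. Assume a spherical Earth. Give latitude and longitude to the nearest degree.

Write both endpoints as unit vectors p₁, p₂ with components (cos φ cos λ, cos φ sin λ, sin φ).
The central angle between the endpoints is δ = arccos(p₁·p₂) ≈ 2.856 rad (163.6°).
Interpolate at f = 3/4 with slerp weights a = sin((1−f)δ)/sin δ ≈ 2.325, b = sin(fδ)/sin δ ≈ 2.987.
p = a·p₁ + b·p₂ ≈ (0.212, -0.696, 0.686); φ = arcsin(p_z) ≈ 43.34°, λ = atan2(p_y, p_x) ≈ -73.04°.

≈ lat 43°N, lon 73°W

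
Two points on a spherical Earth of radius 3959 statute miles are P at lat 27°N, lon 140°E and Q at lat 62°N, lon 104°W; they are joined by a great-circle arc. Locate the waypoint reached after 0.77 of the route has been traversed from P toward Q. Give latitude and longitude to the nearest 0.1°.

≈ lat 67.3°N, lon 144.6°W

Convert each endpoint to a unit vector on the sphere (x = cos φ cos λ, y = cos φ sin λ, z = sin φ).
The central angle between the endpoints is δ = arccos(p₁·p₂) ≈ 1.352 rad (77.4°).
Interpolate at f = 0.77 with slerp weights a = sin((1−f)δ)/sin δ ≈ 0.313, b = sin(fδ)/sin δ ≈ 0.884.
p = a·p₁ + b·p₂ ≈ (-0.314, -0.223, 0.923); φ = arcsin(p_z) ≈ 67.33°, λ = atan2(p_y, p_x) ≈ -144.62°.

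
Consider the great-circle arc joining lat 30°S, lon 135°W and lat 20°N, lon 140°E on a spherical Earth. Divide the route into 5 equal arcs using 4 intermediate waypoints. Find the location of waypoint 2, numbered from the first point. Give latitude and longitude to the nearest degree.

≈ lat 12°S, lon 172°W

From cos δ = sin φ₁ sin φ₂ + cos φ₁ cos φ₂ cos Δλ, the central angle is δ ≈ 1.671 rad (95.7°).
Interpolate at f = 2/5 with slerp weights a = sin((1−f)δ)/sin δ ≈ 0.847, b = sin(fδ)/sin δ ≈ 0.623.
p = a·p₁ + b·p₂ ≈ (-0.967, -0.143, -0.211); φ = arcsin(p_z) ≈ -12.15°, λ = atan2(p_y, p_x) ≈ -171.62°.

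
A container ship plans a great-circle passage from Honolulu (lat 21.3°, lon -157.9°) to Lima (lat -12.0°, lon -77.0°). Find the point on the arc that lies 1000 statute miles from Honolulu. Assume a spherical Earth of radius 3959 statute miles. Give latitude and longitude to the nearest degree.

The haversine formula gives a central angle δ ≈ 1.502 rad (86.1°) between the endpoints. The total great-circle distance is δ·R ≈ 1.502 × 3959 ≈ 5947 mi, so the target fraction is f = 1000/5947 ≈ 0.168.
Interpolate at f ≈ 0.168 with slerp weights a = sin((1−f)δ)/sin δ ≈ 0.951, b = sin(fδ)/sin δ ≈ 0.251.
p = a·p₁ + b·p₂ ≈ (-0.766, -0.572, 0.293); φ = arcsin(p_z) ≈ 17.06°, λ = atan2(p_y, p_x) ≈ -143.24°.

≈ lat 17°, lon -143°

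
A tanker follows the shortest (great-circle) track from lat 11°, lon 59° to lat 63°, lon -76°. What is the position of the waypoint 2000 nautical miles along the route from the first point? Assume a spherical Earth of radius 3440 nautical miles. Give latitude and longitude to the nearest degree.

≈ lat 42°, lon 45°

Convert each endpoint to a unit vector on the sphere (x = cos φ cos λ, y = cos φ sin λ, z = sin φ).
The central angle between the endpoints is δ = arccos(p₁·p₂) ≈ 1.716 rad (98.3°). The total great-circle distance is δ·R ≈ 1.716 × 3440 ≈ 5904 nmi, so the target fraction is f = 2000/5904 ≈ 0.339.
Interpolate at f ≈ 0.339 with slerp weights a = sin((1−f)δ)/sin δ ≈ 0.916, b = sin(fδ)/sin δ ≈ 0.555.
p = a·p₁ + b·p₂ ≈ (0.524, 0.526, 0.669); φ = arcsin(p_z) ≈ 42.02°, λ = atan2(p_y, p_x) ≈ 45.12°.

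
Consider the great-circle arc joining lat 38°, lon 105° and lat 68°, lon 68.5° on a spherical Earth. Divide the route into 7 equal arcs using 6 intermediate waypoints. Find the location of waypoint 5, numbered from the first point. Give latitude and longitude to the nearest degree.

≈ lat 61°, lon 85°

Write both endpoints as unit vectors p₁, p₂ with components (cos φ cos λ, cos φ sin λ, sin φ).
The central angle between the endpoints is δ = arccos(p₁·p₂) ≈ 0.630 rad (36.1°).
Interpolate at f = 5/7 with slerp weights a = sin((1−f)δ)/sin δ ≈ 0.304, b = sin(fδ)/sin δ ≈ 0.738.
p = a·p₁ + b·p₂ ≈ (0.039, 0.489, 0.872); φ = arcsin(p_z) ≈ 60.65°, λ = atan2(p_y, p_x) ≈ 85.39°.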